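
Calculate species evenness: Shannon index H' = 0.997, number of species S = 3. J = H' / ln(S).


ln(3) = 1.09861
J = H' / ln(S) = 0.997 / 1.09861 = 0.907510 ≈ 0.9075

0.9075


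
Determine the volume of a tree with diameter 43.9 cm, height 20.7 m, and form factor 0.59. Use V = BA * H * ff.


(D/200)^2 = (43.9/200)^2 = 0.2195^2 = 0.04818025
BA = 3.141593 * 0.04818025 = 0.151363 m^2
V = 0.151363 * 20.7 * 0.59 = 1.84860 ≈ 1.849 m^3

1.849 m^3


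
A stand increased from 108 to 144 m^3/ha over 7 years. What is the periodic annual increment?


PAI = (V2 - V1) / period = (144 - 108) / 7 = 36 / 7 = 5.1429 ≈ 5.14 m^3/ha/yr

5.14 m^3/ha/yr


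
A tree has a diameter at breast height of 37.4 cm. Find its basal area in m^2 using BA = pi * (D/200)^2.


D/200 = 37.4/200 = 0.187 m
(D/200)^2 = 0.187^2 = 0.034969
BA = 3.141593 * 0.034969 = 0.109858 ≈ 0.1099 m^2

0.1099 m^2


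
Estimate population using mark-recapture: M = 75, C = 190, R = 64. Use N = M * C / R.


N = M * C / R = 75 * 190 / 64 = 14250 / 64 = 222.66 ≈ 223

223 individuals


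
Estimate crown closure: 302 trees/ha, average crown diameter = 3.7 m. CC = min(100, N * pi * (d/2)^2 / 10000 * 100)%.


(d/2)^2 = (3.7/2)^2 = 1.85^2 = 3.4225
Crown area = 3.141593 * 3.4225 = 10.7521 m^2
N * area / 10000 * 100 = 302 * 10.7521 / 10000 * 100 = 32.4713
CC = min(100, 32.4713) = 32.4713 ≈ 32.5%

32.5%


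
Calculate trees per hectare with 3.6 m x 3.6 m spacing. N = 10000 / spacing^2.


N = 10000 / 3.6^2 = 10000 / 12.96 = 771.605 ≈ 772 trees/ha

772 trees/ha


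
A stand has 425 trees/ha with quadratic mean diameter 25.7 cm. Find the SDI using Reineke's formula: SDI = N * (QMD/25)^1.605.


QMD/25 = 25.7/25 = 1.028
(1.028)^1.605 = exp(1.605 * ln(1.028)) = exp(1.605 * 0.0276152) = exp(0.0443224) = 1.04532
SDI = 425 * 1.04532 = 444.261 ≈ 444

444


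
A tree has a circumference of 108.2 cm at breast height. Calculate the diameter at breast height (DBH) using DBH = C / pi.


DBH = C / pi = 108.2 / 3.141593 = 34.4411 ≈ 34.44 cm

34.44 cm


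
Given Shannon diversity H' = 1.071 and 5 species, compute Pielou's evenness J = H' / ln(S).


ln(5) = 1.60944
J = H' / ln(S) = 1.071 / 1.60944 = 0.665449 ≈ 0.6654

0.6654


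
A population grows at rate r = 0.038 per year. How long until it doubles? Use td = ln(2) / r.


td = ln(2) / 0.038 = 0.693147 / 0.038 = 18.2407 ≈ 18.2 years

18.2 years


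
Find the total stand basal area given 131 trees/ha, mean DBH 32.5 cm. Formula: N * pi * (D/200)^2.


(D/200)^2 = (32.5/200)^2 = 0.1625^2 = 0.02640625
Individual BA = 3.141593 * 0.02640625 = 0.0829577 m^2
Stand BA = 131 * 0.0829577 = 10.8675 ≈ 10.87 m^2/ha

10.87 m^2/ha


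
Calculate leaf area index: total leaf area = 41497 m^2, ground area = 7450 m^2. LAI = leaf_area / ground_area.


LAI = 41497 / 7450 = 5.5701 ≈ 5.57

5.57


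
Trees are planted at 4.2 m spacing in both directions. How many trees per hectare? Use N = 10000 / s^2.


N = 10000 / 4.2^2 = 10000 / 17.64 = 566.893 ≈ 567 trees/ha

567 trees/ha


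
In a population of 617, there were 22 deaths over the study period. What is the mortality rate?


Mortality rate = 22 / 617 = 0.035656 ≈ 0.0357

0.0357


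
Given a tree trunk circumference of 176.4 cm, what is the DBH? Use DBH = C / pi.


DBH = C / pi = 176.4 / 3.141593 = 56.1499 ≈ 56.15 cm

56.15 cm


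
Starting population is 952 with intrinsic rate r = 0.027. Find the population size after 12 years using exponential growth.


r*t = 0.027 * 12 = 0.324
exp(0.324) = 1.38265
N = 952 * 1.38265 = 1316.28 ≈ 1316

1316


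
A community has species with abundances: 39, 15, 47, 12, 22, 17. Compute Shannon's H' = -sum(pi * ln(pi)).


Total N = 39 + 15 + 47 + 12 + 22 + 17 = 152
Per-species terms:
  p = 39/152 = 0.256579; ln(p) = -1.360319; p*ln(p) = 0.256579 * (-1.360319) = -0.349029
  p = 15/152 = 0.098684; ln(p) = -2.315832; p*ln(p) = 0.098684 * (-2.315832) = -0.228536
  p = 47/152 = 0.309211; ln(p) = -1.173731; p*ln(p) = 0.309211 * (-1.173731) = -0.362931
  p = 12/152 = 0.078947; ln(p) = -2.538979; p*ln(p) = 0.078947 * (-2.538979) = -0.200445
  p = 22/152 = 0.144737; ln(p) = -1.932837; p*ln(p) = 0.144737 * (-1.932837) = -0.279753
  p = 17/152 = 0.111842; ln(p) = -2.190668; p*ln(p) = 0.111842 * (-2.190668) = -0.245009
sum(p*ln(p)) = (-0.349029) + (-0.228536) + (-0.362931) + (-0.200445) + (-0.279753) + (-0.245009) = -1.665703
H' = -(-1.665703) = 1.665703 ≈ 1.6657

1.6657


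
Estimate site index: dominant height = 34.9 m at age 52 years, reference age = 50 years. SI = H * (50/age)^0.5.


50/52 = 0.961538
(0.961538)^0.5 = 0.980580
SI = 34.9 * 0.980580 = 34.2222 ≈ 34.2 m

34.2 m


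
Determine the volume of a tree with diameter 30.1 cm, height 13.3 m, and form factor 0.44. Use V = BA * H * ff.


(D/200)^2 = (30.1/200)^2 = 0.1505^2 = 0.02265025
BA = 3.141593 * 0.02265025 = 0.0711579 m^2
V = 0.0711579 * 13.3 * 0.44 = 0.416416 ≈ 0.416 m^3

0.416 m^3


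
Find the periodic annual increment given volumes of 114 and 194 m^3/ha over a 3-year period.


PAI = (V2 - V1) / period = (194 - 114) / 3 = 80 / 3 = 26.6667 ≈ 26.67 m^3/ha/yr

26.67 m^3/ha/yr


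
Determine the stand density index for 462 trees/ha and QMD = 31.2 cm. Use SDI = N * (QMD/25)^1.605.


QMD/25 = 31.2/25 = 1.248
(1.248)^1.605 = exp(1.605 * ln(1.248)) = exp(1.605 * 0.221542) = exp(0.355575) = 1.42700
SDI = 462 * 1.42700 = 659.274 ≈ 659

659


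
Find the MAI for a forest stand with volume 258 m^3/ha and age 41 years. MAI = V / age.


MAI = 258 / 41 = 6.2927 ≈ 6.29 m^3/ha/yr

6.29 m^3/ha/yr


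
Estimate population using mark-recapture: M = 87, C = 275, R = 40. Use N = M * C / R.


N = M * C / R = 87 * 275 / 40 = 23925 / 40 = 598.13 ≈ 598

598 individuals


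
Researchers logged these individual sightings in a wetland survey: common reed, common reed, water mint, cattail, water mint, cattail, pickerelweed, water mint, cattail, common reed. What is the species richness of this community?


Total individuals logged = 10
Distinct species (count of individuals): common reed (3), water mint (3), cattail (3), pickerelweed (1)
Species richness = number of distinct species = 4

4


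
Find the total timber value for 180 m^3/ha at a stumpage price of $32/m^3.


Value = 180 * 32 = $5760/ha

$5760/ha


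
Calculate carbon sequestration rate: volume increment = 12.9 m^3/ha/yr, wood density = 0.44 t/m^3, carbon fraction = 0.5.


C = 12.9 * 0.44 * 0.5 = 2.838 ≈ 2.84 t C/ha/yr

2.84 t C/ha/yr


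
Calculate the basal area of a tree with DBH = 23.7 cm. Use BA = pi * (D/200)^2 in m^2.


D/200 = 23.7/200 = 0.1185 m
(D/200)^2 = 0.1185^2 = 0.01404225
BA = 3.141593 * 0.01404225 = 0.0441150 ≈ 0.0441 m^2

0.0441 m^2


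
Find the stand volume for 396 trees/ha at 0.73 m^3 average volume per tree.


V_stand = 396 * 0.73 = 289.08 ≈ 289.1 m^3/ha

289.1 m^3/ha


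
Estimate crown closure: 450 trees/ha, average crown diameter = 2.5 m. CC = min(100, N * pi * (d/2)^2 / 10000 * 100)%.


(d/2)^2 = (2.5/2)^2 = 1.25^2 = 1.5625
Crown area = 3.141593 * 1.5625 = 4.90874 m^2
N * area / 10000 * 100 = 450 * 4.90874 / 10000 * 100 = 22.0893
CC = min(100, 22.0893) = 22.0893 ≈ 22.1%

22.1%


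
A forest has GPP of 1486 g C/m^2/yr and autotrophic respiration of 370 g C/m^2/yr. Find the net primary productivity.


NPP = GPP - Ra = 1486 - 370 = 1116 g C/m^2/yr

1116 g C/m^2/yr


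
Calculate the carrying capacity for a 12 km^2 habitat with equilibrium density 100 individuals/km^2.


K = 100 * 12 = 1200 individuals

1200 individuals


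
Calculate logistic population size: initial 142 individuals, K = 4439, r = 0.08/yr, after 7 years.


(K - N0)/N0 = (4439 - 142)/142 = 4297/142 = 30.2606
r*t = 0.08 * 7 = 0.56; exp(-0.56) = 0.571209
30.2606 * 0.571209 = 17.2851
1 + 17.2851 = 18.2851
N = 4439 / 18.2851 = 242.766 ≈ 243

243


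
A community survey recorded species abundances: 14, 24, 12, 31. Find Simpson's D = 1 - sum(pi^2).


Total N = 14 + 24 + 12 + 31 = 81
Per-species terms:
  p = 14/81 = 0.172840; p^2 = 0.172840^2 = 0.029874
  p = 24/81 = 0.296296; p^2 = 0.296296^2 = 0.087791
  p = 12/81 = 0.148148; p^2 = 0.148148^2 = 0.021948
  p = 31/81 = 0.382716; p^2 = 0.382716^2 = 0.146472
sum(p^2) = 0.029874 + 0.087791 + 0.021948 + 0.146472 = 0.286085
D = 1 - 0.286085 = 0.713915 ≈ 0.7139

0.7139


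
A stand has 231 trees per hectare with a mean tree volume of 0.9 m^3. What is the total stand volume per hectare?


V_stand = 231 * 0.9 = 207.9 m^3/ha

207.9 m^3/ha


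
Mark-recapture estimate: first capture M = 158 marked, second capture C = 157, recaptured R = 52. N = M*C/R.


N = M * C / R = 158 * 157 / 52 = 24806 / 52 = 477.04 ≈ 477

477 individuals


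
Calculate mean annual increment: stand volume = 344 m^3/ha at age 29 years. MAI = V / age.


MAI = 344 / 29 = 11.8621 ≈ 11.86 m^3/ha/yr

11.86 m^3/ha/yr


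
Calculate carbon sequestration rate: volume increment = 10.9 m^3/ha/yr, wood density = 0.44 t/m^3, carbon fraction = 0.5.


C = 10.9 * 0.44 * 0.5 = 2.398 ≈ 2.40 t C/ha/yr

2.40 t C/ha/yr


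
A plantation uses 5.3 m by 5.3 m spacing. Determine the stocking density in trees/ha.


N = 10000 / 5.3^2 = 10000 / 28.09 = 355.999 ≈ 356 trees/ha

356 trees/ha


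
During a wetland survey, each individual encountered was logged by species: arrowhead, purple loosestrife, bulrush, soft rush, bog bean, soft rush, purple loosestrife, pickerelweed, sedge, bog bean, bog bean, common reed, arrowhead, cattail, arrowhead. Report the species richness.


Total individuals logged = 15
Distinct species (count of individuals): arrowhead (3), purple loosestrife (2), bulrush (1), soft rush (2), bog bean (3), pickerelweed (1), sedge (1), common reed (1), cattail (1)
Species richness = number of distinct species = 9

9


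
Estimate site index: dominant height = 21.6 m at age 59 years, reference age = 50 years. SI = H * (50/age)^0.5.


50/59 = 0.847458
(0.847458)^0.5 = 0.920575
SI = 21.6 * 0.920575 = 19.8844 ≈ 19.9 m

19.9 m


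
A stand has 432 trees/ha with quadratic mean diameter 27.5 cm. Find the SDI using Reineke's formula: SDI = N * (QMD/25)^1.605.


QMD/25 = 27.5/25 = 1.1
(1.1)^1.605 = exp(1.605 * ln(1.1)) = exp(1.605 * 0.0953102) = exp(0.152973) = 1.16529
SDI = 432 * 1.16529 = 503.405 ≈ 503

503


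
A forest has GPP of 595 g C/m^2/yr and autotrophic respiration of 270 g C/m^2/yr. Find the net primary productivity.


NPP = GPP - Ra = 595 - 270 = 325 g C/m^2/yr

325 g C/m^2/yr


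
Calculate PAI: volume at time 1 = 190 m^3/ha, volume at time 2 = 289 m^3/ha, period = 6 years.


PAI = (V2 - V1) / period = (289 - 190) / 6 = 99 / 6 = 16.50 m^3/ha/yr

16.50 m^3/ha/yr


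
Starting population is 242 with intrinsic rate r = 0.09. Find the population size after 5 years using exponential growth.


r*t = 0.09 * 5 = 0.45
exp(0.45) = 1.56831
N = 242 * 1.56831 = 379.531 ≈ 380

380


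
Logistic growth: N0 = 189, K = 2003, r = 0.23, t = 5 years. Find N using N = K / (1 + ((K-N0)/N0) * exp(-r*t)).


(K - N0)/N0 = (2003 - 189)/189 = 1814/189 = 9.59788
r*t = 0.23 * 5 = 1.15; exp(-1.15) = 0.316637
9.59788 * 0.316637 = 3.03904
1 + 3.03904 = 4.03904
N = 2003 / 4.03904 = 495.910 ≈ 496

496


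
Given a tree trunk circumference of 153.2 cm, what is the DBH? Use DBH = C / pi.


DBH = C / pi = 153.2 / 3.141593 = 48.7651 ≈ 48.77 cm

48.77 cm


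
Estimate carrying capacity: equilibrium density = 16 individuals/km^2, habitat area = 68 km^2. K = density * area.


K = 16 * 68 = 1088 individuals

1088 individuals


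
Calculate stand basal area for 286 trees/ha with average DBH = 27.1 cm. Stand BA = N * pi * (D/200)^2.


(D/200)^2 = (27.1/200)^2 = 0.1355^2 = 0.01836025
Individual BA = 3.141593 * 0.01836025 = 0.0576804 m^2
Stand BA = 286 * 0.0576804 = 16.4966 ≈ 16.50 m^2/ha

16.50 m^2/ha


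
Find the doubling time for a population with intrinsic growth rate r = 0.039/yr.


td = ln(2) / 0.039 = 0.693147 / 0.039 = 17.7730 ≈ 17.8 years

17.8 years


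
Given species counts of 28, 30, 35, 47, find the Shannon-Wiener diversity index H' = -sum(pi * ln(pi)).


Total N = 28 + 30 + 35 + 47 = 140
Per-species terms:
  p = 28/140 = 0.200000; ln(p) = -1.609438; p*ln(p) = 0.200000 * (-1.609438) = -0.321888
  p = 30/140 = 0.214286; ln(p) = -1.540444; p*ln(p) = 0.214286 * (-1.540444) = -0.330096
  p = 35/140 = 0.250000; ln(p) = -1.386294; p*ln(p) = 0.250000 * (-1.386294) = -0.346574
  p = 47/140 = 0.335714; ln(p) = -1.091496; p*ln(p) = 0.335714 * (-1.091496) = -0.366430
sum(p*ln(p)) = (-0.321888) + (-0.330096) + (-0.346574) + (-0.366430) = -1.364988
H' = -(-1.364988) = 1.364988 ≈ 1.3650

1.3650


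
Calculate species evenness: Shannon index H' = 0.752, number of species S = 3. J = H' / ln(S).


ln(3) = 1.09861
J = H' / ln(S) = 0.752 / 1.09861 = 0.684501 ≈ 0.6845

0.6845


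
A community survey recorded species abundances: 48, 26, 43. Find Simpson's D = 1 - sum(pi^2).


Total N = 48 + 26 + 43 = 117
Per-species terms:
  p = 48/117 = 0.410256; p^2 = 0.410256^2 = 0.168310
  p = 26/117 = 0.222222; p^2 = 0.222222^2 = 0.049383
  p = 43/117 = 0.367521; p^2 = 0.367521^2 = 0.135072
sum(p^2) = 0.168310 + 0.049383 + 0.135072 = 0.352765
D = 1 - 0.352765 = 0.647235 ≈ 0.6472

0.6472


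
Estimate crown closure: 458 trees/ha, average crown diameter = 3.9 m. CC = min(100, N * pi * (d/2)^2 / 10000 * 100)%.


(d/2)^2 = (3.9/2)^2 = 1.95^2 = 3.8025
Crown area = 3.141593 * 3.8025 = 11.9459 m^2
N * area / 10000 * 100 = 458 * 11.9459 / 10000 * 100 = 54.7122
CC = min(100, 54.7122) = 54.7122 ≈ 54.7%

54.7%


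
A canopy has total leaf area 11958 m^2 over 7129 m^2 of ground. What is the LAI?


LAI = 11958 / 7129 = 1.6774 ≈ 1.68

1.68


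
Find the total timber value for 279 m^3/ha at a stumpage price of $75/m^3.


Value = 279 * 75 = $20925/ha

$20925/ha


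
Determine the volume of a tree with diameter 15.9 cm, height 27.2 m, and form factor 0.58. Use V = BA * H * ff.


(D/200)^2 = (15.9/200)^2 = 0.0795^2 = 0.00632025
BA = 3.141593 * 0.00632025 = 0.0198557 m^2
V = 0.0198557 * 27.2 * 0.58 = 0.313244 ≈ 0.313 m^3

0.313 m^3


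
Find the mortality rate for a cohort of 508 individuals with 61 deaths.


Mortality rate = 61 / 508 = 0.120079 ≈ 0.1201

0.1201


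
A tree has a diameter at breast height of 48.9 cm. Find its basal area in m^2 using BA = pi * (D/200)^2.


D/200 = 48.9/200 = 0.2445 m
(D/200)^2 = 0.2445^2 = 0.05978025
BA = 3.141593 * 0.05978025 = 0.187805 ≈ 0.1878 m^2

0.1878 m^2


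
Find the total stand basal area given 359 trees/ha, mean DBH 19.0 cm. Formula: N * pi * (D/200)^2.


(D/200)^2 = (19.0/200)^2 = 0.095^2 = 0.009025
Individual BA = 3.141593 * 0.009025 = 0.0283529 m^2
Stand BA = 359 * 0.0283529 = 10.1787 ≈ 10.18 m^2/ha

10.18 m^2/ha


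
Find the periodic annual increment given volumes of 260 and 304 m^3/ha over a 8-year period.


PAI = (V2 - V1) / period = (304 - 260) / 8 = 44 / 8 = 5.50 m^3/ha/yr

5.50 m^3/ha/yr


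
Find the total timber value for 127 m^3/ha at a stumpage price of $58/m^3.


Value = 127 * 58 = $7366/ha

$7366/ha


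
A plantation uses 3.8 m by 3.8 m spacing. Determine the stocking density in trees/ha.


N = 10000 / 3.8^2 = 10000 / 14.44 = 692.521 ≈ 693 trees/ha

693 trees/ha


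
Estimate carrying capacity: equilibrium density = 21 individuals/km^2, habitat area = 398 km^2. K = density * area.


K = 21 * 398 = 8358 individuals

8358 individuals


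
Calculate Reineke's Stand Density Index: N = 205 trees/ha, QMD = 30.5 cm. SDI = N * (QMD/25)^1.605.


QMD/25 = 30.5/25 = 1.22
(1.22)^1.605 = exp(1.605 * ln(1.22)) = exp(1.605 * 0.198851) = exp(0.319156) = 1.37597
SDI = 205 * 1.37597 = 282.074 ≈ 282

282


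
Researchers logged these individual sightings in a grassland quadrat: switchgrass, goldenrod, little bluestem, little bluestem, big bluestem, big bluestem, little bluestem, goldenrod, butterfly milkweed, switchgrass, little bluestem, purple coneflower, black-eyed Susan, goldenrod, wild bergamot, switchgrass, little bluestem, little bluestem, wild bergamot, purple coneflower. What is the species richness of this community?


Total individuals logged = 20
Distinct species (count of individuals): switchgrass (3), goldenrod (3), little bluestem (6), big bluestem (2), butterfly milkweed (1), purple coneflower (2), black-eyed Susan (1), wild bergamot (2)
Species richness = number of distinct species = 8

8


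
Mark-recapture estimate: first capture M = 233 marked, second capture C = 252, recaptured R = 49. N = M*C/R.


N = M * C / R = 233 * 252 / 49 = 58716 / 49 = 1198.29 ≈ 1198

1198 individuals


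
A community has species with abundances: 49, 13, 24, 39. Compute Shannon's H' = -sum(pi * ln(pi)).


Total N = 49 + 13 + 24 + 39 = 125
Per-species terms:
  p = 49/125 = 0.392000; ln(p) = -0.936493; p*ln(p) = 0.392000 * (-0.936493) = -0.367105
  p = 13/125 = 0.104000; ln(p) = -2.263364; p*ln(p) = 0.104000 * (-2.263364) = -0.235390
  p = 24/125 = 0.192000; ln(p) = -1.650260; p*ln(p) = 0.192000 * (-1.650260) = -0.316850
  p = 39/125 = 0.312000; ln(p) = -1.164752; p*ln(p) = 0.312000 * (-1.164752) = -0.363403
sum(p*ln(p)) = (-0.367105) + (-0.235390) + (-0.316850) + (-0.363403) = -1.282748
H' = -(-1.282748) = 1.282748 ≈ 1.2827

1.2827


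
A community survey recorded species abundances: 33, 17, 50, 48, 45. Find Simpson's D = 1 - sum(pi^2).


Total N = 33 + 17 + 50 + 48 + 45 = 193
Per-species terms:
  p = 33/193 = 0.170984; p^2 = 0.170984^2 = 0.029236
  p = 17/193 = 0.088083; p^2 = 0.088083^2 = 0.007759
  p = 50/193 = 0.259067; p^2 = 0.259067^2 = 0.067116
  p = 48/193 = 0.248705; p^2 = 0.248705^2 = 0.061854
  p = 45/193 = 0.233161; p^2 = 0.233161^2 = 0.054364
sum(p^2) = 0.029236 + 0.007759 + 0.067116 + 0.061854 + 0.054364 = 0.220329
D = 1 - 0.220329 = 0.779671 ≈ 0.7797

0.7797


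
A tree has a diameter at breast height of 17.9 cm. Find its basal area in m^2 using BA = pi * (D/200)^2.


D/200 = 17.9/200 = 0.0895 m
(D/200)^2 = 0.0895^2 = 0.00801025
BA = 3.141593 * 0.00801025 = 0.0251649 ≈ 0.0252 m^2

0.0252 m^2


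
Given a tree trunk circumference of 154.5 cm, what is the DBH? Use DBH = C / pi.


DBH = C / pi = 154.5 / 3.141593 = 49.1789 ≈ 49.18 cm

49.18 cm


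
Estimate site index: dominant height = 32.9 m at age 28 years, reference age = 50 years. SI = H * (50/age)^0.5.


50/28 = 1.78571
(1.78571)^0.5 = 1.33630
SI = 32.9 * 1.33630 = 43.9643 ≈ 44.0 m

44.0 m


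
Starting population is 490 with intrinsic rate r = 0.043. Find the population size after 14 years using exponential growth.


r*t = 0.043 * 14 = 0.602
exp(0.602) = 1.82577
N = 490 * 1.82577 = 894.627 ≈ 895

895


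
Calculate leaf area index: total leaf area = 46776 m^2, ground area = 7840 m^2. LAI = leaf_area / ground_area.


LAI = 46776 / 7840 = 5.9663 ≈ 5.97

5.97


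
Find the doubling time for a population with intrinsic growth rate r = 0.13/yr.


td = ln(2) / 0.13 = 0.693147 / 0.13 = 5.33190 ≈ 5.3 years

5.3 years


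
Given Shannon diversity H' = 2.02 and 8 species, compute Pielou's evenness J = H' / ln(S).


ln(8) = 2.07944
J = H' / ln(S) = 2.02 / 2.07944 = 0.971415 ≈ 0.9714

0.9714


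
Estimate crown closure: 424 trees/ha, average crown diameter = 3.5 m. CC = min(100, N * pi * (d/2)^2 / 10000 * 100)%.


(d/2)^2 = (3.5/2)^2 = 1.75^2 = 3.0625
Crown area = 3.141593 * 3.0625 = 9.62113 m^2
N * area / 10000 * 100 = 424 * 9.62113 / 10000 * 100 = 40.7936
CC = min(100, 40.7936) = 40.7936 ≈ 40.8%

40.8%


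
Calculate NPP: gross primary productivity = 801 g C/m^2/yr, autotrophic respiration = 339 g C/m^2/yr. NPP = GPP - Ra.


NPP = GPP - Ra = 801 - 339 = 462 g C/m^2/yr

462 g C/m^2/yr


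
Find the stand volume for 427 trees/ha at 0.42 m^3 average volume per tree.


V_stand = 427 * 0.42 = 179.34 ≈ 179.3 m^3/ha

179.3 m^3/ha


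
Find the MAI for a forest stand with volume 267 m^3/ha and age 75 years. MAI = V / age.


MAI = 267 / 75 = 3.56 m^3/ha/yr

3.56 m^3/ha/yr


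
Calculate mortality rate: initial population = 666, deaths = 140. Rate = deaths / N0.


Mortality rate = 140 / 666 = 0.210210 ≈ 0.2102

0.2102


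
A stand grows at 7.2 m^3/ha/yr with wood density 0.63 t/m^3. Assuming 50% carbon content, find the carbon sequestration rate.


C = 7.2 * 0.63 * 0.5 = 2.268 ≈ 2.27 t C/ha/yr

2.27 t C/ha/yr


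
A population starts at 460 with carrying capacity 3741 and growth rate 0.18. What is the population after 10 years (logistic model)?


(K - N0)/N0 = (3741 - 460)/460 = 3281/460 = 7.13261
r*t = 0.18 * 10 = 1.8; exp(-1.8) = 0.165299
7.13261 * 0.165299 = 1.17901
1 + 1.17901 = 2.17901
N = 3741 / 2.17901 = 1716.83 ≈ 1717

1717


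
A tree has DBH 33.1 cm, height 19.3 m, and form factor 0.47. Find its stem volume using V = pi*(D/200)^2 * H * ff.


(D/200)^2 = (33.1/200)^2 = 0.1655^2 = 0.02739025
BA = 3.141593 * 0.02739025 = 0.0860490 m^2
V = 0.0860490 * 19.3 * 0.47 = 0.780550 ≈ 0.781 m^3

0.781 m^3


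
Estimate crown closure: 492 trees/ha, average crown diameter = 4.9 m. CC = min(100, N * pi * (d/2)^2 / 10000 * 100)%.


(d/2)^2 = (4.9/2)^2 = 2.45^2 = 6.0025
Crown area = 3.141593 * 6.0025 = 18.8574 m^2
N * area / 10000 * 100 = 492 * 18.8574 / 10000 * 100 = 92.7784
CC = min(100, 92.7784) = 92.7784 ≈ 92.8%

92.8%


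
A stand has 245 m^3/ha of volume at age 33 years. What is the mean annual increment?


MAI = 245 / 33 = 7.4242 ≈ 7.42 m^3/ha/yr

7.42 m^3/ha/yr


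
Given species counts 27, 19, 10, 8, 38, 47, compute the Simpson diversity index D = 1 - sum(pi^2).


Total N = 27 + 19 + 10 + 8 + 38 + 47 = 149
Per-species terms:
  p = 27/149 = 0.181208; p^2 = 0.181208^2 = 0.032836
  p = 19/149 = 0.127517; p^2 = 0.127517^2 = 0.016261
  p = 10/149 = 0.067114; p^2 = 0.067114^2 = 0.004504
  p = 8/149 = 0.053691; p^2 = 0.053691^2 = 0.002883
  p = 38/149 = 0.255034; p^2 = 0.255034^2 = 0.065042
  p = 47/149 = 0.315436; p^2 = 0.315436^2 = 0.099500
sum(p^2) = 0.032836 + 0.016261 + 0.004504 + 0.002883 + 0.065042 + 0.099500 = 0.221026
D = 1 - 0.221026 = 0.778974 ≈ 0.7790

0.7790


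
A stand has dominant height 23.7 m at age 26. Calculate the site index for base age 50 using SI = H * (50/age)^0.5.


50/26 = 1.92308
(1.92308)^0.5 = 1.38675
SI = 23.7 * 1.38675 = 32.8660 ≈ 32.9 m

32.9 m


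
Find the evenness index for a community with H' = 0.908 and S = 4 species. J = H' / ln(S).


ln(4) = 1.38629
J = H' / ln(S) = 0.908 / 1.38629 = 0.654986 ≈ 0.6550

0.6550


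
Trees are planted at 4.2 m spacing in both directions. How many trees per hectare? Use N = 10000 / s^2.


N = 10000 / 4.2^2 = 10000 / 17.64 = 566.893 ≈ 567 trees/ha

567 trees/ha


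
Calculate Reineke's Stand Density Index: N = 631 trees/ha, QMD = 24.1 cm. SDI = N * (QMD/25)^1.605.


QMD/25 = 24.1/25 = 0.964
(0.964)^1.605 = exp(1.605 * ln(0.964)) = exp(1.605 * (-0.0366640)) = exp(-0.0588457) = 0.942852
SDI = 631 * 0.942852 = 594.940 ≈ 595

595


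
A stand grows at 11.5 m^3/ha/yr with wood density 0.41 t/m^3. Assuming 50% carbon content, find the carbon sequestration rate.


C = 11.5 * 0.41 * 0.5 = 2.3575 ≈ 2.36 t C/ha/yr

2.36 t C/ha/yr


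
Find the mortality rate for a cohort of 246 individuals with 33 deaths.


Mortality rate = 33 / 246 = 0.134146 ≈ 0.1341

0.1341


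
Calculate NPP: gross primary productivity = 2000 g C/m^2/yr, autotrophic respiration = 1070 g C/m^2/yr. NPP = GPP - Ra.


NPP = GPP - Ra = 2000 - 1070 = 930 g C/m^2/yr

930 g C/m^2/yr


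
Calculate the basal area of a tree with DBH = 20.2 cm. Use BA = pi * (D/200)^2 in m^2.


D/200 = 20.2/200 = 0.101 m
(D/200)^2 = 0.101^2 = 0.010201
BA = 3.141593 * 0.010201 = 0.0320474 ≈ 0.0320 m^2

0.0320 m^2


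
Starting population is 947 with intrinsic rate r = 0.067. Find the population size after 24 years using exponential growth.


r*t = 0.067 * 24 = 1.608
exp(1.608) = 4.99282
N = 947 * 4.99282 = 4728.20 ≈ 4728

4728


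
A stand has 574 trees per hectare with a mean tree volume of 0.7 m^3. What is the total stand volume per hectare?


V_stand = 574 * 0.7 = 401.8 m^3/ha

401.8 m^3/ha


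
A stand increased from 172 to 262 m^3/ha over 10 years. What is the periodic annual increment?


PAI = (V2 - V1) / period = (262 - 172) / 10 = 90 / 10 = 9.00 m^3/ha/yr

9.00 m^3/ha/yr


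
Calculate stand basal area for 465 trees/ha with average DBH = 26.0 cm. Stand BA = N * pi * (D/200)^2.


(D/200)^2 = (26.0/200)^2 = 0.13^2 = 0.0169
Individual BA = 3.141593 * 0.0169 = 0.0530929 m^2
Stand BA = 465 * 0.0530929 = 24.6882 ≈ 24.69 m^2/ha

24.69 m^2/ha


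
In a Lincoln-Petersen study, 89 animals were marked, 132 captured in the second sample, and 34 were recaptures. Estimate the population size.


N = M * C / R = 89 * 132 / 34 = 11748 / 34 = 345.53 ≈ 346

346 individuals


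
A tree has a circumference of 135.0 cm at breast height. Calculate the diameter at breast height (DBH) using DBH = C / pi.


DBH = C / pi = 135.0 / 3.141593 = 42.9718 ≈ 42.97 cm

42.97 cm


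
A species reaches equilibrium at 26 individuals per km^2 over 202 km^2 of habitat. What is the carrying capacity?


K = 26 * 202 = 5252 individuals

5252 individuals


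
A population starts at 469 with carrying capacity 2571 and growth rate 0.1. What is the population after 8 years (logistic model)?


(K - N0)/N0 = (2571 - 469)/469 = 2102/469 = 4.48188
r*t = 0.1 * 8 = 0.8; exp(-0.8) = 0.449329
4.48188 * 0.449329 = 2.01384
1 + 2.01384 = 3.01384
N = 2571 / 3.01384 = 853.065 ≈ 853

853


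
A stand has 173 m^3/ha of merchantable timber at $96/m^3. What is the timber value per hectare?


Value = 173 * 96 = $16608/ha

$16608/ha


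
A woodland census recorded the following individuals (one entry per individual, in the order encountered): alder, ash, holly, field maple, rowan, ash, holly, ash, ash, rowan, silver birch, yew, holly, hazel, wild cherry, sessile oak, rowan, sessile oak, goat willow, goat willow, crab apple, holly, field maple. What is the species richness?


Total individuals logged = 23
Distinct species (count of individuals): alder (1), ash (4), holly (4), field maple (2), rowan (3), silver birch (1), yew (1), hazel (1), wild cherry (1), sessile oak (2), goat willow (2), crab apple (1)
Species richness = number of distinct species = 12

12


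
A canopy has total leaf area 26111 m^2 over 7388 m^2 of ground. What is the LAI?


LAI = 26111 / 7388 = 3.5342 ≈ 3.53

3.53


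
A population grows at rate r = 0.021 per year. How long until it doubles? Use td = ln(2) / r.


td = ln(2) / 0.021 = 0.693147 / 0.021 = 33.0070 ≈ 33.0 years

33.0 years


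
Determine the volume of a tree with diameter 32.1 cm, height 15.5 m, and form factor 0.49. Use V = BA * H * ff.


(D/200)^2 = (32.1/200)^2 = 0.1605^2 = 0.02576025
BA = 3.141593 * 0.02576025 = 0.0809282 m^2
V = 0.0809282 * 15.5 * 0.49 = 0.614650 ≈ 0.615 m^3

0.615 m^3


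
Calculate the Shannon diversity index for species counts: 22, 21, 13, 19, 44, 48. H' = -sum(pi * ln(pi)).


Total N = 22 + 21 + 13 + 19 + 44 + 48 = 167
Per-species terms:
  p = 22/167 = 0.131737; ln(p) = -2.026948; p*ln(p) = 0.131737 * (-2.026948) = -0.267024
  p = 21/167 = 0.125749; ln(p) = -2.073467; p*ln(p) = 0.125749 * (-2.073467) = -0.260736
  p = 13/167 = 0.077844; ln(p) = -2.553048; p*ln(p) = 0.077844 * (-2.553048) = -0.198739
  p = 19/167 = 0.113772; ln(p) = -2.173559; p*ln(p) = 0.113772 * (-2.173559) = -0.247290
  p = 44/167 = 0.263473; ln(p) = -1.333804; p*ln(p) = 0.263473 * (-1.333804) = -0.351421
  p = 48/167 = 0.287425; ln(p) = -1.246793; p*ln(p) = 0.287425 * (-1.246793) = -0.358359
sum(p*ln(p)) = (-0.267024) + (-0.260736) + (-0.198739) + (-0.247290) + (-0.351421) + (-0.358359) = -1.683569
H' = -(-1.683569) = 1.683569 ≈ 1.6836

1.6836


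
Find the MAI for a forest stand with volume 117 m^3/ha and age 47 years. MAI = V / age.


MAI = 117 / 47 = 2.4894 ≈ 2.49 m^3/ha/yr

2.49 m^3/ha/yr


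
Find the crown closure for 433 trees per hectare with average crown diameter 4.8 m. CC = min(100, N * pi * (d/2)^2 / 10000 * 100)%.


(d/2)^2 = (4.8/2)^2 = 2.4^2 = 5.76
Crown area = 3.141593 * 5.76 = 18.0956 m^2
N * area / 10000 * 100 = 433 * 18.0956 / 10000 * 100 = 78.3539
CC = min(100, 78.3539) = 78.3539 ≈ 78.4%

78.4%


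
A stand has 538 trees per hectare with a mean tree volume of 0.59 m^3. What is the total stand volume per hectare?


V_stand = 538 * 0.59 = 317.42 ≈ 317.4 m^3/ha

317.4 m^3/ha


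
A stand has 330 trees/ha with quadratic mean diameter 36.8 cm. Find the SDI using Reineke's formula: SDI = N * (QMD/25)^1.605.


QMD/25 = 36.8/25 = 1.472
(1.472)^1.605 = exp(1.605 * ln(1.472)) = exp(1.605 * 0.386622) = exp(0.620528) = 1.85991
SDI = 330 * 1.85991 = 613.770 ≈ 614

614


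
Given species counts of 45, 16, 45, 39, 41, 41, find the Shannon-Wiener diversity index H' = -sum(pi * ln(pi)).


Total N = 45 + 16 + 45 + 39 + 41 + 41 = 227
Per-species terms:
  p = 45/227 = 0.198238; ln(p) = -1.618287; p*ln(p) = 0.198238 * (-1.618287) = -0.320806
  p = 16/227 = 0.070485; ln(p) = -2.652355; p*ln(p) = 0.070485 * (-2.652355) = -0.186951
  p = 45/227 = 0.198238; ln(p) = -1.618287; p*ln(p) = 0.198238 * (-1.618287) = -0.320806
  p = 39/227 = 0.171806; ln(p) = -1.761389; p*ln(p) = 0.171806 * (-1.761389) = -0.302617
  p = 41/227 = 0.180617; ln(p) = -1.711377; p*ln(p) = 0.180617 * (-1.711377) = -0.309104
  p = 41/227 = 0.180617; ln(p) = -1.711377; p*ln(p) = 0.180617 * (-1.711377) = -0.309104
sum(p*ln(p)) = (-0.320806) + (-0.186951) + (-0.320806) + (-0.302617) + (-0.309104) + (-0.309104) = -1.749388
H' = -(-1.749388) = 1.749388 ≈ 1.7494

1.7494


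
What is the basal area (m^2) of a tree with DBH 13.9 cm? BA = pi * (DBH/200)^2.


D/200 = 13.9/200 = 0.0695 m
(D/200)^2 = 0.0695^2 = 0.00483025
BA = 3.141593 * 0.00483025 = 0.0151747 ≈ 0.0152 m^2

0.0152 m^2


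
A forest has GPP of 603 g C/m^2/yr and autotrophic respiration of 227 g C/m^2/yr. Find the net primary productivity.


NPP = GPP - Ra = 603 - 227 = 376 g C/m^2/yr

376 g C/m^2/yr


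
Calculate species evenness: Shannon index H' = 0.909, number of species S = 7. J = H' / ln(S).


ln(7) = 1.94591
J = H' / ln(S) = 0.909 / 1.94591 = 0.467134 ≈ 0.4671

0.4671


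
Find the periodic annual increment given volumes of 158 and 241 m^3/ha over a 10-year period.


PAI = (V2 - V1) / period = (241 - 158) / 10 = 83 / 10 = 8.30 m^3/ha/yr

8.30 m^3/ha/yr


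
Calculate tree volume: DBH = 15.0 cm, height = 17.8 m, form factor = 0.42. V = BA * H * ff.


(D/200)^2 = (15.0/200)^2 = 0.075^2 = 0.005625
BA = 3.141593 * 0.005625 = 0.0176715 m^2
V = 0.0176715 * 17.8 * 0.42 = 0.132112 ≈ 0.132 m^3

0.132 m^3


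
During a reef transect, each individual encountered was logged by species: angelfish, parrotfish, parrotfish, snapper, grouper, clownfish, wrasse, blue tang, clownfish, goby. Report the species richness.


Total individuals logged = 10
Distinct species (count of individuals): angelfish (1), parrotfish (2), snapper (1), grouper (1), clownfish (2), wrasse (1), blue tang (1), goby (1)
Species richness = number of distinct species = 8

8


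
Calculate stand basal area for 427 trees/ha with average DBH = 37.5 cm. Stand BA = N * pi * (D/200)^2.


(D/200)^2 = (37.5/200)^2 = 0.1875^2 = 0.03515625
Individual BA = 3.141593 * 0.03515625 = 0.110447 m^2
Stand BA = 427 * 0.110447 = 47.1609 ≈ 47.16 m^2/ha

47.16 m^2/ha


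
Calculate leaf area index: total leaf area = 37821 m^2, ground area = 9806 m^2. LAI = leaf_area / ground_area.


LAI = 37821 / 9806 = 3.8569 ≈ 3.86

3.86


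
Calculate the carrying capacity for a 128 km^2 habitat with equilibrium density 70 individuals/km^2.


K = 70 * 128 = 8960 individuals

8960 individuals


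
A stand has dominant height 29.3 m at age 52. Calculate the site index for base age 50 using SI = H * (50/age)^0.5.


50/52 = 0.961538
(0.961538)^0.5 = 0.980580
SI = 29.3 * 0.980580 = 28.7310 ≈ 28.7 m

28.7 m


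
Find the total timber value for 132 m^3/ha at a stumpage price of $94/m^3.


Value = 132 * 94 = $12408/ha

$12408/ha


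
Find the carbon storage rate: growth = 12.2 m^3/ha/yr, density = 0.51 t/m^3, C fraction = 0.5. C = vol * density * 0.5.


C = 12.2 * 0.51 * 0.5 = 3.111 ≈ 3.11 t C/ha/yr

3.11 t C/ha/yr


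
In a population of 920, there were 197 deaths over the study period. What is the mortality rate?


Mortality rate = 197 / 920 = 0.214130 ≈ 0.2141

0.2141


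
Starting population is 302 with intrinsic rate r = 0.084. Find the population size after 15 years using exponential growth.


r*t = 0.084 * 15 = 1.26
exp(1.26) = 3.52542
N = 302 * 3.52542 = 1064.68 ≈ 1065

1065


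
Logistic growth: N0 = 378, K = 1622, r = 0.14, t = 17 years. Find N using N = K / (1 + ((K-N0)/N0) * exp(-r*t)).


(K - N0)/N0 = (1622 - 378)/378 = 1244/378 = 3.29101
r*t = 0.14 * 17 = 2.38; exp(-2.38) = 0.0925506
3.29101 * 0.0925506 = 0.304585
1 + 0.304585 = 1.30459
N = 1622 / 1.30459 = 1243.30 ≈ 1243

1243


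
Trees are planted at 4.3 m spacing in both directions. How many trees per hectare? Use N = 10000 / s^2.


N = 10000 / 4.3^2 = 10000 / 18.49 = 540.833 ≈ 541 trees/ha

541 trees/ha


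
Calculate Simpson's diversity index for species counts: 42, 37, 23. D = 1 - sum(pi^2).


Total N = 42 + 37 + 23 = 102
Per-species terms:
  p = 42/102 = 0.411765; p^2 = 0.411765^2 = 0.169550
  p = 37/102 = 0.362745; p^2 = 0.362745^2 = 0.131584
  p = 23/102 = 0.225490; p^2 = 0.225490^2 = 0.050846
sum(p^2) = 0.169550 + 0.131584 + 0.050846 = 0.351980
D = 1 - 0.351980 = 0.648020 ≈ 0.6480

0.6480


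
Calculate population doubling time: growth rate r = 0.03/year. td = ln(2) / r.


td = ln(2) / 0.03 = 0.693147 / 0.03 = 23.1049 ≈ 23.1 years

23.1 years


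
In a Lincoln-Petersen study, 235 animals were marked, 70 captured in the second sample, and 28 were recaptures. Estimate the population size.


N = M * C / R = 235 * 70 / 28 = 16450 / 28 = 587.50 ≈ 588

588 individuals


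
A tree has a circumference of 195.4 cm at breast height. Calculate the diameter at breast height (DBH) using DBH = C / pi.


DBH = C / pi = 195.4 / 3.141593 = 62.1977 ≈ 62.20 cm

62.20 cm


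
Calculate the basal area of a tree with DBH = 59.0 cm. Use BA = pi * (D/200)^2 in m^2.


D/200 = 59.0/200 = 0.295 m
(D/200)^2 = 0.295^2 = 0.087025
BA = 3.141593 * 0.087025 = 0.273397 ≈ 0.2734 m^2

0.2734 m^2


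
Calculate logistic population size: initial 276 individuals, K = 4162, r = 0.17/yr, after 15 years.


(K - N0)/N0 = (4162 - 276)/276 = 3886/276 = 14.0797
r*t = 0.17 * 15 = 2.55; exp(-2.55) = 0.0780817
14.0797 * 0.0780817 = 1.09937
1 + 1.09937 = 2.09937
N = 4162 / 2.09937 = 1982.50 ≈ 1983

1983


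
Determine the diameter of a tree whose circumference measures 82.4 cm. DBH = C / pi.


DBH = C / pi = 82.4 / 3.141593 = 26.2287 ≈ 26.23 cm

26.23 cm


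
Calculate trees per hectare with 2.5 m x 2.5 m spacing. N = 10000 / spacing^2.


N = 10000 / 2.5^2 = 10000 / 6.25 = 1600.00 ≈ 1600 trees/ha

1600 trees/ha


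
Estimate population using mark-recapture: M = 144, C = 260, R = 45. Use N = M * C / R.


N = M * C / R = 144 * 260 / 45 = 37440 / 45 = 832

832 individuals


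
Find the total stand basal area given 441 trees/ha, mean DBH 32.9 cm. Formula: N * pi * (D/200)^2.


(D/200)^2 = (32.9/200)^2 = 0.1645^2 = 0.02706025
Individual BA = 3.141593 * 0.02706025 = 0.0850123 m^2
Stand BA = 441 * 0.0850123 = 37.4904 ≈ 37.49 m^2/ha

37.49 m^2/ha


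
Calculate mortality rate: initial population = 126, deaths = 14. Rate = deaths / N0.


Mortality rate = 14 / 126 = 0.111111 ≈ 0.1111

0.1111


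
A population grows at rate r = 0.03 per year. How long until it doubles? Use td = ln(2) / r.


td = ln(2) / 0.03 = 0.693147 / 0.03 = 23.1049 ≈ 23.1 years

23.1 years


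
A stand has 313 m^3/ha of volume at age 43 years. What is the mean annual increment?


MAI = 313 / 43 = 7.2791 ≈ 7.28 m^3/ha/yr

7.28 m^3/ha/yr


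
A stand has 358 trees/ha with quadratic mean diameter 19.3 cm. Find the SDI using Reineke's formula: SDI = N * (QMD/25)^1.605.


QMD/25 = 19.3/25 = 0.772
(0.772)^1.605 = exp(1.605 * ln(0.772)) = exp(1.605 * (-0.258771)) = exp(-0.415327) = 0.660124
SDI = 358 * 0.660124 = 236.324 ≈ 236

236


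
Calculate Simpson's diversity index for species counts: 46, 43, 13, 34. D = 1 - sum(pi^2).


Total N = 46 + 43 + 13 + 34 = 136
Per-species terms:
  p = 46/136 = 0.338235; p^2 = 0.338235^2 = 0.114403
  p = 43/136 = 0.316176; p^2 = 0.316176^2 = 0.099967
  p = 13/136 = 0.095588; p^2 = 0.095588^2 = 0.009137
  p = 34/136 = 0.250000; p^2 = 0.250000^2 = 0.062500
sum(p^2) = 0.114403 + 0.099967 + 0.009137 + 0.062500 = 0.286007
D = 1 - 0.286007 = 0.713993 ≈ 0.7140

0.7140


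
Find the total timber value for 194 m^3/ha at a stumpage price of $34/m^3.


Value = 194 * 34 = $6596/ha

$6596/ha


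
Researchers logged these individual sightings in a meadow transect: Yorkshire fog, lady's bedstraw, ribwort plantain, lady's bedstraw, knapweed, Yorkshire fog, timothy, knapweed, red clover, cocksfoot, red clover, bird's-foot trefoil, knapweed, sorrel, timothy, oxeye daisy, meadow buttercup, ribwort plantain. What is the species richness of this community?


Total individuals logged = 18
Distinct species (count of individuals): Yorkshire fog (2), lady's bedstraw (2), ribwort plantain (2), knapweed (3), timothy (2), red clover (2), cocksfoot (1), bird's-foot trefoil (1), sorrel (1), oxeye daisy (1), meadow buttercup (1)
Species richness = number of distinct species = 11

11


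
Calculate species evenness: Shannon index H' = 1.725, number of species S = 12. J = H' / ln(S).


ln(12) = 2.48491
J = H' / ln(S) = 1.725 / 2.48491 = 0.694190 ≈ 0.6942

0.6942


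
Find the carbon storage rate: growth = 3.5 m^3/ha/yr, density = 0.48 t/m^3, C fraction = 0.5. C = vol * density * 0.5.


C = 3.5 * 0.48 * 0.5 = 0.84 t C/ha/yr

0.84 t C/ha/yr


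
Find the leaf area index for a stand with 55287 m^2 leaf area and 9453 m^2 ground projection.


LAI = 55287 / 9453 = 5.8486 ≈ 5.85

5.85


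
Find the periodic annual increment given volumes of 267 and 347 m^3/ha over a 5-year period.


PAI = (V2 - V1) / period = (347 - 267) / 5 = 80 / 5 = 16.00 m^3/ha/yr

16.00 m^3/ha/yr


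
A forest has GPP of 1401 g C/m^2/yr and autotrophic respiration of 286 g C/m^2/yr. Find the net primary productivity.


NPP = GPP - Ra = 1401 - 286 = 1115 g C/m^2/yr

1115 g C/m^2/yr


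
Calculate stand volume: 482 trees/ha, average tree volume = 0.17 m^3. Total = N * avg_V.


V_stand = 482 * 0.17 = 81.94 ≈ 81.9 m^3/ha

81.9 m^3/ha


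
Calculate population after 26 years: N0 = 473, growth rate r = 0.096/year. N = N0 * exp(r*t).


r*t = 0.096 * 26 = 2.496
exp(2.496) = 12.1339
N = 473 * 12.1339 = 5739.33 ≈ 5739

5739


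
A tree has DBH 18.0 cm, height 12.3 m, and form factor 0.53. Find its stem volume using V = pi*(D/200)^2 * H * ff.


(D/200)^2 = (18.0/200)^2 = 0.09^2 = 0.0081
BA = 3.141593 * 0.0081 = 0.0254469 m^2
V = 0.0254469 * 12.3 * 0.53 = 0.165888 ≈ 0.166 m^3

0.166 m^3


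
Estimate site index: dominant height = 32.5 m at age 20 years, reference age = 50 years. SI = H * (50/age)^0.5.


50/20 = 2.50000
(2.50000)^0.5 = 1.58114
SI = 32.5 * 1.58114 = 51.3871 ≈ 51.4 m

51.4 m


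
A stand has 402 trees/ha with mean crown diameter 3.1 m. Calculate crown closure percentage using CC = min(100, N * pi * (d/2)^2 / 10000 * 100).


(d/2)^2 = (3.1/2)^2 = 1.55^2 = 2.4025
Crown area = 3.141593 * 2.4025 = 7.54768 m^2
N * area / 10000 * 100 = 402 * 7.54768 / 10000 * 100 = 30.3417
CC = min(100, 30.3417) = 30.3417 ≈ 30.3%

30.3%
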